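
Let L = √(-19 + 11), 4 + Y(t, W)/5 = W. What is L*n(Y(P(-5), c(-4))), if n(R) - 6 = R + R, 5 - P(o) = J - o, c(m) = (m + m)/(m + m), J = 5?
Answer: -48*I*√2 ≈ -67.882*I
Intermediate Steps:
c(m) = 1 (c(m) = (2*m)/((2*m)) = (2*m)*(1/(2*m)) = 1)
P(o) = o (P(o) = 5 - (5 - o) = 5 + (-5 + o) = o)
Y(t, W) = -20 + 5*W
L = 2*I*√2 (L = √(-8) = 2*I*√2 ≈ 2.8284*I)
n(R) = 6 + 2*R (n(R) = 6 + (R + R) = 6 + 2*R)
L*n(Y(P(-5), c(-4))) = (2*I*√2)*(6 + 2*(-20 + 5*1)) = (2*I*√2)*(6 + 2*(-20 + 5)) = (2*I*√2)*(6 + 2*(-15)) = (2*I*√2)*(6 - 30) = (2*I*√2)*(-24) = -48*I*√2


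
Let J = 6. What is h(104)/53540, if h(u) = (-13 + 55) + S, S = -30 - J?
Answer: 3/26770 ≈ 0.00011207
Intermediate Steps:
S = -36 (S = -30 - 1*6 = -30 - 6 = -36)
h(u) = 6 (h(u) = (-13 + 55) - 36 = 42 - 36 = 6)
h(104)/53540 = 6/53540 = 6*(1/53540) = 3/26770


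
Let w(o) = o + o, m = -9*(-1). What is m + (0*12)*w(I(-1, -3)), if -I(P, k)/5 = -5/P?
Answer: 9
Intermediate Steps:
I(P, k) = 25/P (I(P, k) = -(-25)/P = 25/P)
m = 9
w(o) = 2*o
m + (0*12)*w(I(-1, -3)) = 9 + (0*12)*(2*(25/(-1))) = 9 + 0*(2*(25*(-1))) = 9 + 0*(2*(-25)) = 9 + 0*(-50) = 9 + 0 = 9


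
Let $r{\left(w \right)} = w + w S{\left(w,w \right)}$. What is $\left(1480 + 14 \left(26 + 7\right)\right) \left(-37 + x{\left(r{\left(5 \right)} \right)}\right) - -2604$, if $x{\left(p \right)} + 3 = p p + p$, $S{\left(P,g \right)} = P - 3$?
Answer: $391004$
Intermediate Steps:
$S{\left(P,g \right)} = -3 + P$ ($S{\left(P,g \right)} = P - 3 = -3 + P$)
$r{\left(w \right)} = w + w \left(-3 + w\right)$
$x{\left(p \right)} = -3 + p + p^{2}$ ($x{\left(p \right)} = -3 + \left(p p + p\right) = -3 + \left(p^{2} + p\right) = -3 + \left(p + p^{2}\right) = -3 + p + p^{2}$)
$\left(1480 + 14 \left(26 + 7\right)\right) \left(-37 + x{\left(r{\left(5 \right)} \right)}\right) - -2604 = \left(1480 + 14 \left(26 + 7\right)\right) \left(-37 + \left(-3 + 5 \left(-2 + 5\right) + \left(5 \left(-2 + 5\right)\right)^{2}\right)\right) - -2604 = \left(1480 + 14 \cdot 33\right) \left(-37 + \left(-3 + 5 \cdot 3 + \left(5 \cdot 3\right)^{2}\right)\right) + 2604 = \left(1480 + 462\right) \left(-37 + \left(-3 + 15 + 15^{2}\right)\right) + 2604 = 1942 \left(-37 + \left(-3 + 15 + 225\right)\right) + 2604 = 1942 \left(-37 + 237\right) + 2604 = 1942 \cdot 200 + 2604 = 388400 + 2604 = 391004$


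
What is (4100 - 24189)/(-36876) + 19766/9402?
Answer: 152961299/57784692 ≈ 2.6471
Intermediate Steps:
(4100 - 24189)/(-36876) + 19766/9402 = -20089*(-1/36876) + 19766*(1/9402) = 20089/36876 + 9883/4701 = 152961299/57784692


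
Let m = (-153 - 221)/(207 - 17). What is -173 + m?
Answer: -16622/95 ≈ -174.97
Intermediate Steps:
m = -187/95 (m = -374/190 = -374*1/190 = -187/95 ≈ -1.9684)
-173 + m = -173 - 187/95 = -16622/95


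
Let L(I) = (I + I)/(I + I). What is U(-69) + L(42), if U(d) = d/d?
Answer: 2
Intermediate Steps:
L(I) = 1 (L(I) = (2*I)/((2*I)) = (2*I)*(1/(2*I)) = 1)
U(d) = 1
U(-69) + L(42) = 1 + 1 = 2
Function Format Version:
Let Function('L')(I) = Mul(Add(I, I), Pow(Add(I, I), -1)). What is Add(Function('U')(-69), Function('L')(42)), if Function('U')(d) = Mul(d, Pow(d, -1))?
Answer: 2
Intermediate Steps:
Function('L')(I) = 1 (Function('L')(I) = Mul(Mul(2, I), Pow(Mul(2, I), -1)) = Mul(Mul(2, I), Mul(Rational(1, 2), Pow(I, -1))) = 1)
Function('U')(d) = 1
Add(Function('U')(-69), Function('L')(42)) = Add(1, 1) = 2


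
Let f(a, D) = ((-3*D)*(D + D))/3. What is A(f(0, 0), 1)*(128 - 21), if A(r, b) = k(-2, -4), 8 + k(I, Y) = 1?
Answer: -749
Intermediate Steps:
k(I, Y) = -7 (k(I, Y) = -8 + 1 = -7)
f(a, D) = -2*D² (f(a, D) = ((-3*D)*(2*D))*(⅓) = -6*D²*(⅓) = -2*D²)
A(r, b) = -7
A(f(0, 0), 1)*(128 - 21) = -7*(128 - 21) = -7*107 = -749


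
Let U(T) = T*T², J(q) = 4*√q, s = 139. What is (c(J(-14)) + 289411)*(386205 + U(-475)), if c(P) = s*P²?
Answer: -27580068919250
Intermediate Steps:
U(T) = T³
c(P) = 139*P²
(c(J(-14)) + 289411)*(386205 + U(-475)) = (139*(4*√(-14))² + 289411)*(386205 + (-475)³) = (139*(4*(I*√14))² + 289411)*(386205 - 107171875) = (139*(4*I*√14)² + 289411)*(-106785670) = (139*(-224) + 289411)*(-106785670) = (-31136 + 289411)*(-106785670) = 258275*(-106785670) = -27580068919250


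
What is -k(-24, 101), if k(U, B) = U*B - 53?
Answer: 2477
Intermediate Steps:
k(U, B) = -53 + B*U (k(U, B) = B*U - 53 = -53 + B*U)
-k(-24, 101) = -(-53 + 101*(-24)) = -(-53 - 2424) = -1*(-2477) = 2477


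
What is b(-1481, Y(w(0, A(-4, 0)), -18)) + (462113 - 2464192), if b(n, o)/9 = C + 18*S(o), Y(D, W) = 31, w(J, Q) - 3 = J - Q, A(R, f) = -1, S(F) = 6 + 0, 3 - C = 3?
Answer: -2001107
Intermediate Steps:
C = 0 (C = 3 - 1*3 = 3 - 3 = 0)
S(F) = 6
w(J, Q) = 3 + J - Q (w(J, Q) = 3 + (J - Q) = 3 + J - Q)
b(n, o) = 972 (b(n, o) = 9*(0 + 18*6) = 9*(0 + 108) = 9*108 = 972)
b(-1481, Y(w(0, A(-4, 0)), -18)) + (462113 - 2464192) = 972 + (462113 - 2464192) = 972 - 2002079 = -2001107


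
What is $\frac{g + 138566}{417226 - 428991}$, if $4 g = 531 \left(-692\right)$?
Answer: $- \frac{46703}{11765} \approx -3.9697$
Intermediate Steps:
$g = -91863$ ($g = \frac{531 \left(-692\right)}{4} = \frac{1}{4} \left(-367452\right) = -91863$)
$\frac{g + 138566}{417226 - 428991} = \frac{-91863 + 138566}{417226 - 428991} = \frac{46703}{-11765} = 46703 \left(- \frac{1}{11765}\right) = - \frac{46703}{11765}$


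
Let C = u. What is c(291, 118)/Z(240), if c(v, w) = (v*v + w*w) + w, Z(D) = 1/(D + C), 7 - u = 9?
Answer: 23496074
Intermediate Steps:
u = -2 (u = 7 - 1*9 = 7 - 9 = -2)
C = -2
Z(D) = 1/(-2 + D) (Z(D) = 1/(D - 2) = 1/(-2 + D))
c(v, w) = w + v**2 + w**2 (c(v, w) = (v**2 + w**2) + w = w + v**2 + w**2)
c(291, 118)/Z(240) = (118 + 291**2 + 118**2)/(1/(-2 + 240)) = (118 + 84681 + 13924)/(1/238) = 98723/(1/238) = 98723*238 = 23496074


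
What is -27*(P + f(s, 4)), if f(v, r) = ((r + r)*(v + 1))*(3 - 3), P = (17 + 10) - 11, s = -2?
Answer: -432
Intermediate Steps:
P = 16 (P = 27 - 11 = 16)
f(v, r) = 0 (f(v, r) = ((2*r)*(1 + v))*0 = (2*r*(1 + v))*0 = 0)
-27*(P + f(s, 4)) = -27*(16 + 0) = -27*16 = -432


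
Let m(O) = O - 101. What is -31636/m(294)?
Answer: -31636/193 ≈ -163.92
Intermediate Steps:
m(O) = -101 + O
-31636/m(294) = -31636/(-101 + 294) = -31636/193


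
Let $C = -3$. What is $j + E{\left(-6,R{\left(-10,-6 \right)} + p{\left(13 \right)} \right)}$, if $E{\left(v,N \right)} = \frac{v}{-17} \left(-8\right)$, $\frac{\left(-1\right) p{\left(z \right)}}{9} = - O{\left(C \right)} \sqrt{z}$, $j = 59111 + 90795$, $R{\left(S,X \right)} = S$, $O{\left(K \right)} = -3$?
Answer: $\frac{2548354}{17} \approx 1.499 \cdot 10^{5}$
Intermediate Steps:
$j = 149906$
$p{\left(z \right)} = - 27 \sqrt{z}$ ($p{\left(z \right)} = - 9 \left(-1\right) \left(-3\right) \sqrt{z} = - 9 \cdot 3 \sqrt{z} = - 27 \sqrt{z}$)
$E{\left(v,N \right)} = \frac{8 v}{17}$ ($E{\left(v,N \right)} = v \left(- \frac{1}{17}\right) \left(-8\right) = - \frac{v}{17} \left(-8\right) = \frac{8 v}{17}$)
$j + E{\left(-6,R{\left(-10,-6 \right)} + p{\left(13 \right)} \right)} = 149906 + \frac{8}{17} \left(-6\right) = 149906 - \frac{48}{17} = \frac{2548354}{17}$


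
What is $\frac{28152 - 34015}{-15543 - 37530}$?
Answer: $\frac{5863}{53073} \approx 0.11047$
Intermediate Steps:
$\frac{28152 - 34015}{-15543 - 37530} = - \frac{5863}{-53073} = \left(-5863\right) \left(- \frac{1}{53073}\right) = \frac{5863}{53073}$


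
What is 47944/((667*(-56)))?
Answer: -5993/4669 ≈ -1.2836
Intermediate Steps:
47944/((667*(-56))) = 47944/(-37352) = 47944*(-1/37352) = -5993/4669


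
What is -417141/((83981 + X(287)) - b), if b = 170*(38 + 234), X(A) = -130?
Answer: -46349/4179 ≈ -11.091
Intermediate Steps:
b = 46240 (b = 170*272 = 46240)
-417141/((83981 + X(287)) - b) = -417141/((83981 - 130) - 1*46240) = -417141/(83851 - 46240) = -417141/37611 = -417141*1/37611 = -46349/4179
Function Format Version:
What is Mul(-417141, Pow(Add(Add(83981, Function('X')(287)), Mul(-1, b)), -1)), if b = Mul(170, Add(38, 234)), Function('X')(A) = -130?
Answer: Rational(-46349, 4179) ≈ -11.091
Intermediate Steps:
b = 46240 (b = Mul(170, 272) = 46240)
Mul(-417141, Pow(Add(Add(83981, Function('X')(287)), Mul(-1, b)), -1)) = Mul(-417141, Pow(Add(Add(83981, -130), Mul(-1, 46240)), -1)) = Mul(-417141, Pow(Add(83851, -46240), -1)) = Mul(-417141, Pow(37611, -1)) = Mul(-417141, Rational(1, 37611)) = Rational(-46349, 4179)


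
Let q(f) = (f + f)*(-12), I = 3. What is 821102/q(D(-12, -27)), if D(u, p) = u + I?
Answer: 410551/108 ≈ 3801.4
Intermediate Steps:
D(u, p) = 3 + u (D(u, p) = u + 3 = 3 + u)
q(f) = -24*f (q(f) = (2*f)*(-12) = -24*f)
821102/q(D(-12, -27)) = 821102/((-24*(3 - 12))) = 821102/((-24*(-9))) = 821102/216 = 821102*(1/216) = 410551/108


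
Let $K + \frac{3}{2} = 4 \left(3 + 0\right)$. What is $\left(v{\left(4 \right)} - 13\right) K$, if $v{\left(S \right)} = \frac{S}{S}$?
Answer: $-126$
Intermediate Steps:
$v{\left(S \right)} = 1$
$K = \frac{21}{2}$ ($K = - \frac{3}{2} + 4 \left(3 + 0\right) = - \frac{3}{2} + 4 \cdot 3 = - \frac{3}{2} + 12 = \frac{21}{2} \approx 10.5$)
$\left(v{\left(4 \right)} - 13\right) K = \left(1 - 13\right) \frac{21}{2} = \left(-12\right) \frac{21}{2} = -126$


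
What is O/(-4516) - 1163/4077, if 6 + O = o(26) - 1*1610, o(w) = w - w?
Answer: 334081/4602933 ≈ 0.072580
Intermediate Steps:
o(w) = 0
O = -1616 (O = -6 + (0 - 1*1610) = -6 + (0 - 1610) = -6 - 1610 = -1616)
O/(-4516) - 1163/4077 = -1616/(-4516) - 1163/4077 = -1616*(-1/4516) - 1163*1/4077 = 404/1129 - 1163/4077 = 334081/4602933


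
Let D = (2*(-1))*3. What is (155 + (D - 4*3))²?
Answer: 18769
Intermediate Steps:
D = -6 (D = -2*3 = -6)
(155 + (D - 4*3))² = (155 + (-6 - 4*3))² = (155 + (-6 - 12))² = (155 - 18)² = 137² = 18769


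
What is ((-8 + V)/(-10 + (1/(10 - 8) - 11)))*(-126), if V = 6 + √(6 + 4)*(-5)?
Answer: -504/41 - 1260*√10/41 ≈ -109.47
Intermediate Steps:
V = 6 - 5*√10 (V = 6 + √10*(-5) = 6 - 5*√10 ≈ -9.8114)
((-8 + V)/(-10 + (1/(10 - 8) - 11)))*(-126) = ((-8 + (6 - 5*√10))/(-10 + (1/(10 - 8) - 11)))*(-126) = ((-2 - 5*√10)/(-10 + (1/2 - 11)))*(-126) = ((-2 - 5*√10)/(-10 + (½ - 11)))*(-126) = ((-2 - 5*√10)/(-10 - 21/2))*(-126) = ((-2 - 5*√10)/(-41/2))*(-126) = -2*(-2 - 5*√10)/41*(-126) = (4/41 + 10*√10/41)*(-126) = -504/41 - 1260*√10/41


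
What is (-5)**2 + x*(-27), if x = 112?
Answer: -2999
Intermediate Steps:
(-5)**2 + x*(-27) = (-5)**2 + 112*(-27) = 25 - 3024 = -2999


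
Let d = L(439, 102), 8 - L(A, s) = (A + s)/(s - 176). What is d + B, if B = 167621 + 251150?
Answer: 30990187/74 ≈ 4.1879e+5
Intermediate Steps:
B = 418771
L(A, s) = 8 - (A + s)/(-176 + s) (L(A, s) = 8 - (A + s)/(s - 176) = 8 - (A + s)/(-176 + s))
d = 1133/74 (d = (-1408 - 1*439 + 7*102)/(-176 + 102) = (-1408 - 439 + 714)/(-74) = -1/74*(-1133) = 1133/74 ≈ 15.311)
d + B = 1133/74 + 418771 = 30990187/74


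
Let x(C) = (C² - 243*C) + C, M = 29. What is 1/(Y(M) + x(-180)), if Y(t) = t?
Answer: 1/75989 ≈ 1.3160e-5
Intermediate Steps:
x(C) = C² - 242*C
1/(Y(M) + x(-180)) = 1/(29 - 180*(-242 - 180)) = 1/(29 - 180*(-422)) = 1/(29 + 75960) = 1/75989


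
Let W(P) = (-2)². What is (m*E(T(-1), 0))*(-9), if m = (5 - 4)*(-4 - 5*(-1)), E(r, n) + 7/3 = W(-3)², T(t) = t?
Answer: -123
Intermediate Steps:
W(P) = 4
E(r, n) = 41/3 (E(r, n) = -7/3 + 4² = -7/3 + 16 = 41/3)
m = 1 (m = 1*(-4 + 5) = 1*1 = 1)
(m*E(T(-1), 0))*(-9) = (1*(41/3))*(-9) = (41/3)*(-9) = -123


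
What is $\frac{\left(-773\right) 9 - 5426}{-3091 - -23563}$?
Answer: $- \frac{12383}{20472} \approx -0.60487$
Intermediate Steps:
$\frac{\left(-773\right) 9 - 5426}{-3091 - -23563} = \frac{-6957 - 5426}{-3091 + \left(-1007 + 24570\right)} = - \frac{12383}{-3091 + 23563} = - \frac{12383}{20472}$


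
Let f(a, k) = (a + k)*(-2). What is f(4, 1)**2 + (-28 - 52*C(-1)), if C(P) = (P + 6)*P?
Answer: 332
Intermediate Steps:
f(a, k) = -2*a - 2*k
C(P) = P*(6 + P) (C(P) = (6 + P)*P = P*(6 + P))
f(4, 1)**2 + (-28 - 52*C(-1)) = (-2*4 - 2*1)**2 + (-28 - (-52)*(6 - 1)) = (-8 - 2)**2 + (-28 - (-52)*5) = (-10)**2 + (-28 - 52*(-5)) = 100 + (-28 + 260) = 100 + 232 = 332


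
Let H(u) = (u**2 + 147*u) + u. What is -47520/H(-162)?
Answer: -440/21 ≈ -20.952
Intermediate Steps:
H(u) = u**2 + 148*u
-47520/H(-162) = -47520*(-1/(162*(148 - 162))) = -47520/((-162*(-14))) = -47520/2268 = -47520*1/2268 = -440/21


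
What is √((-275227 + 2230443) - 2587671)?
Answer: I*√632455 ≈ 795.27*I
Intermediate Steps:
√((-275227 + 2230443) - 2587671) = √(1955216 - 2587671) = √(-632455) = I*√632455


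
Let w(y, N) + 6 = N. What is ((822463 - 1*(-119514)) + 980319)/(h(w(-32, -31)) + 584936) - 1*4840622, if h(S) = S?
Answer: -2831273044882/584899 ≈ -4.8406e+6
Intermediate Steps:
w(y, N) = -6 + N
((822463 - 1*(-119514)) + 980319)/(h(w(-32, -31)) + 584936) - 1*4840622 = ((822463 - 1*(-119514)) + 980319)/((-6 - 31) + 584936) - 1*4840622 = ((822463 + 119514) + 980319)/(-37 + 584936) - 4840622 = (941977 + 980319)/584899 - 4840622 = 1922296*(1/584899) - 4840622 = 1922296/584899 - 4840622 = -2831273044882/584899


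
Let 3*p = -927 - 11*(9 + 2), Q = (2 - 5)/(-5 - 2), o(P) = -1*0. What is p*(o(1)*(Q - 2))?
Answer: 0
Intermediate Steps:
o(P) = 0
Q = 3/7 (Q = -3/(-7) = -3*(-1/7) = 3/7 ≈ 0.42857)
p = -1048/3 (p = (-927 - 11*(9 + 2))/3 = (-927 - 11*11)/3 = (-927 - 121)/3 = (1/3)*(-1048) = -1048/3 ≈ -349.33)
p*(o(1)*(Q - 2)) = -0*(3/7 - 2) = -0*(-11)/7 = -1048/3*0 = 0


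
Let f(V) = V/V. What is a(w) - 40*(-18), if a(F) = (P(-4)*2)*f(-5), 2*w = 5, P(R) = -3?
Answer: 714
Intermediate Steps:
w = 5/2 (w = (½)*5 = 5/2 ≈ 2.5000)
f(V) = 1
a(F) = -6 (a(F) = -3*2*1 = -6*1 = -6)
a(w) - 40*(-18) = -6 - 40*(-18) = -6 + 720 = 714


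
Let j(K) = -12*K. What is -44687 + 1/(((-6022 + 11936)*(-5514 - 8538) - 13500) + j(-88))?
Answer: -3714203440765/83115972 ≈ -44687.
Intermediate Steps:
-44687 + 1/(((-6022 + 11936)*(-5514 - 8538) - 13500) + j(-88)) = -44687 + 1/(((-6022 + 11936)*(-5514 - 8538) - 13500) - 12*(-88)) = -44687 + 1/((5914*(-14052) - 13500) + 1056) = -44687 + 1/((-83103528 - 13500) + 1056) = -44687 + 1/(-83117028 + 1056) = -44687 + 1/(-83115972) = -44687 - 1/83115972 = -3714203440765/83115972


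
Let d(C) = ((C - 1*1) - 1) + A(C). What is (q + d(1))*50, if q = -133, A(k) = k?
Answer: -6650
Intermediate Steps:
d(C) = -2 + 2*C (d(C) = ((C - 1*1) - 1) + C = ((C - 1) - 1) + C = ((-1 + C) - 1) + C = (-2 + C) + C = -2 + 2*C)
(q + d(1))*50 = (-133 + (-2 + 2*1))*50 = (-133 + (-2 + 2))*50 = (-133 + 0)*50 = -133*50 = -6650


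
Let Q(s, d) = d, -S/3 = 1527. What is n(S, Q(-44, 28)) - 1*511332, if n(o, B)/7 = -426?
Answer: -514314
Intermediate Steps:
S = -4581 (S = -3*1527 = -4581)
n(o, B) = -2982 (n(o, B) = 7*(-426) = -2982)
n(S, Q(-44, 28)) - 1*511332 = -2982 - 1*511332 = -2982 - 511332 = -514314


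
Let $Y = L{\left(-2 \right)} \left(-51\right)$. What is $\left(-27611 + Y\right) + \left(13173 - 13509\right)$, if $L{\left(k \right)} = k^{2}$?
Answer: $-28151$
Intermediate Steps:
$Y = -204$ ($Y = \left(-2\right)^{2} \left(-51\right) = 4 \left(-51\right) = -204$)
$\left(-27611 + Y\right) + \left(13173 - 13509\right) = \left(-27611 - 204\right) + \left(13173 - 13509\right) = -27815 + \left(13173 - 13509\right) = -27815 - 336 = -28151$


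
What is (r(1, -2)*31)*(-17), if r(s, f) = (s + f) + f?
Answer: 1581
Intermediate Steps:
r(s, f) = s + 2*f (r(s, f) = (f + s) + f = s + 2*f)
(r(1, -2)*31)*(-17) = ((1 + 2*(-2))*31)*(-17) = ((1 - 4)*31)*(-17) = -3*31*(-17) = -93*(-17) = 1581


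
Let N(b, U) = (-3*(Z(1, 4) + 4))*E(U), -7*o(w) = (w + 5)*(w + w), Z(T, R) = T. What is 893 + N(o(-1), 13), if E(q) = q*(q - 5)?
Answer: -667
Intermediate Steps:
E(q) = q*(-5 + q)
o(w) = -2*w*(5 + w)/7 (o(w) = -(w + 5)*(w + w)/7 = -(5 + w)*2*w/7 = -2*w*(5 + w)/7)
N(b, U) = -15*U*(-5 + U) (N(b, U) = (-3*(1 + 4))*(U*(-5 + U)) = (-3*5)*(U*(-5 + U)) = -15*U*(-5 + U))
893 + N(o(-1), 13) = 893 + 15*13*(5 - 1*13) = 893 + 15*13*(5 - 13) = 893 + 15*13*(-8) = 893 - 1560 = -667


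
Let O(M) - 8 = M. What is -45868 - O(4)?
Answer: -45880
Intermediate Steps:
O(M) = 8 + M
-45868 - O(4) = -45868 - (8 + 4) = -45868 - 1*12 = -45868 - 12 = -45880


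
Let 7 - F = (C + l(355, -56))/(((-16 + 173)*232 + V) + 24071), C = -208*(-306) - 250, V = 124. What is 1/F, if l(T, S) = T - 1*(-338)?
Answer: 60619/360242 ≈ 0.16827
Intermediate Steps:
C = 63398 (C = 63648 - 250 = 63398)
l(T, S) = 338 + T (l(T, S) = T + 338 = 338 + T)
F = 360242/60619 (F = 7 - (63398 + (338 + 355))/(((-16 + 173)*232 + 124) + 24071) = 7 - (63398 + 693)/((157*232 + 124) + 24071) = 7 - 64091/((36424 + 124) + 24071) = 7 - 64091/(36548 + 24071) = 7 - 64091/60619 = 360242/60619 ≈ 5.9427)
1/F = 1/(360242/60619) = 60619/360242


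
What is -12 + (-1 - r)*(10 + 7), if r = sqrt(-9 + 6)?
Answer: -29 - 17*I*sqrt(3) ≈ -29.0 - 29.445*I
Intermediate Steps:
r = I*sqrt(3) (r = sqrt(-3) = I*sqrt(3) ≈ 1.732*I)
-12 + (-1 - r)*(10 + 7) = -12 + (-1 - I*sqrt(3))*(10 + 7) = -12 + (-1 - I*sqrt(3))*17 = -12 + (-17 - 17*I*sqrt(3)) = -29 - 17*I*sqrt(3)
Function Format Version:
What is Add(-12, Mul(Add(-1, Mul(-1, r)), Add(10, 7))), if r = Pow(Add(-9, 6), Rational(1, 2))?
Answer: Add(-29, Mul(-17, I, Pow(3, Rational(1, 2)))) ≈ Add(-29.000, Mul(-29.445, I))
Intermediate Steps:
r = Mul(I, Pow(3, Rational(1, 2))) (r = Pow(-3, Rational(1, 2)) = Mul(I, Pow(3, Rational(1, 2))) ≈ Mul(1.7320, I))
Add(-12, Mul(Add(-1, Mul(-1, r)), Add(10, 7))) = Add(-12, Mul(Add(-1, Mul(-1, Mul(I, Pow(3, Rational(1, 2))))), Add(10, 7))) = Add(-12, Mul(Add(-1, Mul(-1, I, Pow(3, Rational(1, 2)))), 17)) = Add(-12, Add(-17, Mul(-17, I, Pow(3, Rational(1, 2))))) = Add(-29, Mul(-17, I, Pow(3, Rational(1, 2))))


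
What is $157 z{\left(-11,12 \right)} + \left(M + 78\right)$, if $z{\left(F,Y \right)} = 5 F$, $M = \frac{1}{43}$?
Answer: $- \frac{367950}{43} \approx -8557.0$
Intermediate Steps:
$M = \frac{1}{43} \approx 0.023256$
$157 z{\left(-11,12 \right)} + \left(M + 78\right) = 157 \cdot 5 \left(-11\right) + \left(\frac{1}{43} + 78\right) = 157 \left(-55\right) + \frac{3355}{43} = -8635 + \frac{3355}{43} = - \frac{367950}{43}$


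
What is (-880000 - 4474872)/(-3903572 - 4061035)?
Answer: 5354872/7964607 ≈ 0.67233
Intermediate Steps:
(-880000 - 4474872)/(-3903572 - 4061035) = -5354872/(-7964607) = -5354872*(-1/7964607) = 5354872/7964607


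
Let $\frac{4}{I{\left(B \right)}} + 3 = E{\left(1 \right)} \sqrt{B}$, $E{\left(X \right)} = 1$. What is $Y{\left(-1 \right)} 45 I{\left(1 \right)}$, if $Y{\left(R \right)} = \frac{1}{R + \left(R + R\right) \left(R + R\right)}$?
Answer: $-30$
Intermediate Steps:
$Y{\left(R \right)} = \frac{1}{R + 4 R^{2}}$ ($Y{\left(R \right)} = \frac{1}{R + 2 R 2 R} = \frac{1}{R + 4 R^{2}}$)
$I{\left(B \right)} = \frac{4}{-3 + \sqrt{B}}$ ($I{\left(B \right)} = \frac{4}{-3 + 1 \sqrt{B}} = \frac{4}{-3 + \sqrt{B}}$)
$Y{\left(-1 \right)} 45 I{\left(1 \right)} = \frac{1}{\left(-1\right) \left(1 + 4 \left(-1\right)\right)} 45 \frac{4}{-3 + \sqrt{1}} = - \frac{1}{1 - 4} \cdot 45 \frac{4}{-3 + 1} = - \frac{1}{-3} \cdot 45 \frac{4}{-2} = \left(-1\right) \left(- \frac{1}{3}\right) 45 \cdot 4 \left(- \frac{1}{2}\right) = \frac{1}{3} \cdot 45 \left(-2\right) = 15 \left(-2\right) = -30$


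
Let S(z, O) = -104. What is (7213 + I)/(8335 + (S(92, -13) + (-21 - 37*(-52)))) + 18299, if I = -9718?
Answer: 61813187/3378 ≈ 18299.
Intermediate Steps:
(7213 + I)/(8335 + (S(92, -13) + (-21 - 37*(-52)))) + 18299 = (7213 - 9718)/(8335 + (-104 + (-21 - 37*(-52)))) + 18299 = -2505/(8335 + (-104 + (-21 + 1924))) + 18299 = -2505/(8335 + (-104 + 1903)) + 18299 = -2505/(8335 + 1799) + 18299 = -2505/10134 + 18299 = -2505*1/10134 + 18299 = -835/3378 + 18299 = 61813187/3378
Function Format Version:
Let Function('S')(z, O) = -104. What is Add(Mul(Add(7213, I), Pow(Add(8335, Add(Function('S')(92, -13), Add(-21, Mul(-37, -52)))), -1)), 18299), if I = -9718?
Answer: Rational(61813187, 3378) ≈ 18299.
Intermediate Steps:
Add(Mul(Add(7213, I), Pow(Add(8335, Add(Function('S')(92, -13), Add(-21, Mul(-37, -52)))), -1)), 18299) = Add(Mul(Add(7213, -9718), Pow(Add(8335, Add(-104, Add(-21, Mul(-37, -52)))), -1)), 18299) = Add(Mul(-2505, Pow(Add(8335, Add(-104, Add(-21, 1924))), -1)), 18299) = Add(Mul(-2505, Pow(Add(8335, Add(-104, 1903)), -1)), 18299) = Add(Mul(-2505, Pow(Add(8335, 1799), -1)), 18299) = Add(Mul(-2505, Pow(10134, -1)), 18299) = Add(Mul(-2505, Rational(1, 10134)), 18299) = Add(Rational(-835, 3378), 18299) = Rational(61813187, 3378)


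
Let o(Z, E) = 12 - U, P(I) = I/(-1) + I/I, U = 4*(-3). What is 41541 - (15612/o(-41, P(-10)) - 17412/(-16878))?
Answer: 230044149/5626 ≈ 40889.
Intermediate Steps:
U = -12
P(I) = 1 - I (P(I) = I*(-1) + 1 = -I + 1 = 1 - I)
o(Z, E) = 24 (o(Z, E) = 12 - 1*(-12) = 12 + 12 = 24)
41541 - (15612/o(-41, P(-10)) - 17412/(-16878)) = 41541 - (15612/24 - 17412/(-16878)) = 41541 - (15612*(1/24) - 17412*(-1/16878)) = 41541 - (1301/2 + 2902/2813) = 41541 - 1*3665517/5626 = 41541 - 3665517/5626 = 230044149/5626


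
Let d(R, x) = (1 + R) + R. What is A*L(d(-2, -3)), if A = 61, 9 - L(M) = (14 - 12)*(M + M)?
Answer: 1281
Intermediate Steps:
d(R, x) = 1 + 2*R
L(M) = 9 - 4*M (L(M) = 9 - (14 - 12)*(M + M) = 9 - 2*2*M = 9 - 4*M)
A*L(d(-2, -3)) = 61*(9 - 4*(1 + 2*(-2))) = 61*(9 - 4*(1 - 4)) = 61*(9 - 4*(-3)) = 61*(9 + 12) = 61*21 = 1281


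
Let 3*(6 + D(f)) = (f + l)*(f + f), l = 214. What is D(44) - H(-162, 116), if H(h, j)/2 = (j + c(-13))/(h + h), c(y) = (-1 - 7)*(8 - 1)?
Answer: 204184/27 ≈ 7562.4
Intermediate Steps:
c(y) = -56 (c(y) = -8*7 = -56)
H(h, j) = (-56 + j)/h (H(h, j) = 2*((j - 56)/(h + h)) = 2*((-56 + j)/((2*h))) = 2*((-56 + j)*(1/(2*h))) = 2*((-56 + j)/(2*h)) = (-56 + j)/h)
D(f) = -6 + 2*f*(214 + f)/3 (D(f) = -6 + ((f + 214)*(f + f))/3 = -6 + ((214 + f)*(2*f))/3 = -6 + (2*f*(214 + f))/3 = -6 + 2*f*(214 + f)/3)
D(44) - H(-162, 116) = (-6 + (⅔)*44² + (428/3)*44) - (-56 + 116)/(-162) = (-6 + (⅔)*1936 + 18832/3) - (-1)*60/162 = (-6 + 3872/3 + 18832/3) - 1*(-10/27) = 7562 + 10/27 = 204184/27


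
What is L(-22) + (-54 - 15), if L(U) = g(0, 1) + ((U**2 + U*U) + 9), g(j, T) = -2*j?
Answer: 908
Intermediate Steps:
L(U) = 9 + 2*U**2 (L(U) = -2*0 + ((U**2 + U*U) + 9) = 0 + ((U**2 + U**2) + 9) = 0 + (2*U**2 + 9) = 0 + (9 + 2*U**2) = 9 + 2*U**2)
L(-22) + (-54 - 15) = (9 + 2*(-22)**2) + (-54 - 15) = (9 + 2*484) - 69 = (9 + 968) - 69 = 977 - 69 = 908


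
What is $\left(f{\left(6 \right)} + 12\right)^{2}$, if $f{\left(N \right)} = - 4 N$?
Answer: $144$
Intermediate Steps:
$\left(f{\left(6 \right)} + 12\right)^{2} = \left(\left(-4\right) 6 + 12\right)^{2} = \left(-24 + 12\right)^{2} = \left(-12\right)^{2} = 144$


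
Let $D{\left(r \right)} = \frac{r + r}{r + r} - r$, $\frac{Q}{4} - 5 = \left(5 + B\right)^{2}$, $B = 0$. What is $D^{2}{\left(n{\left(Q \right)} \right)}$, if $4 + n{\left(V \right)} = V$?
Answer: $13225$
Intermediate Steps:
$Q = 120$ ($Q = 20 + 4 \left(5 + 0\right)^{2} = 20 + 4 \cdot 5^{2} = 20 + 4 \cdot 25 = 20 + 100 = 120$)
$n{\left(V \right)} = -4 + V$
$D{\left(r \right)} = 1 - r$ ($D{\left(r \right)} = \frac{2 r}{2 r} - r = 2 r \frac{1}{2 r} - r = 1 - r$)
$D^{2}{\left(n{\left(Q \right)} \right)} = \left(1 - \left(-4 + 120\right)\right)^{2} = \left(1 - 116\right)^{2} = \left(-115\right)^{2} = 13225$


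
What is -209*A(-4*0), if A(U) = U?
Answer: 0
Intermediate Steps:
-209*A(-4*0) = -(-836)*0 = -209*0 = 0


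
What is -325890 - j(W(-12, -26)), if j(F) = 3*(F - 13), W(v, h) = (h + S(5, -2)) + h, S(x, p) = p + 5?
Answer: -325704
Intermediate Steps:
S(x, p) = 5 + p
W(v, h) = 3 + 2*h (W(v, h) = (h + (5 - 2)) + h = (h + 3) + h = (3 + h) + h = 3 + 2*h)
j(F) = -39 + 3*F (j(F) = 3*(-13 + F) = -39 + 3*F)
-325890 - j(W(-12, -26)) = -325890 - (-39 + 3*(3 + 2*(-26))) = -325890 - (-39 + 3*(3 - 52)) = -325890 - (-39 + 3*(-49)) = -325890 - (-39 - 147) = -325890 - 1*(-186) = -325890 + 186 = -325704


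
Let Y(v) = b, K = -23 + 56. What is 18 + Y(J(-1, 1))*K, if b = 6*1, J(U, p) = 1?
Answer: 216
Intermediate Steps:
b = 6
K = 33
Y(v) = 6
18 + Y(J(-1, 1))*K = 18 + 6*33 = 18 + 198 = 216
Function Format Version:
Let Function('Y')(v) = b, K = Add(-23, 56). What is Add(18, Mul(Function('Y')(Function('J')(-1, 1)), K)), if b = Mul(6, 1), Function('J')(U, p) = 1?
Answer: 216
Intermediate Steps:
b = 6
K = 33
Function('Y')(v) = 6
Add(18, Mul(Function('Y')(Function('J')(-1, 1)), K)) = Add(18, Mul(6, 33)) = Add(18, 198) = 216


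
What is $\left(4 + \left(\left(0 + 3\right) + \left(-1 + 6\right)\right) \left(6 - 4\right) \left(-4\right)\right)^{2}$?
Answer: $3600$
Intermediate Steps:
$\left(4 + \left(\left(0 + 3\right) + \left(-1 + 6\right)\right) \left(6 - 4\right) \left(-4\right)\right)^{2} = \left(4 + \left(3 + 5\right) 2 \left(-4\right)\right)^{2} = \left(4 + 8 \cdot 2 \left(-4\right)\right)^{2} = \left(4 + 16 \left(-4\right)\right)^{2} = \left(4 - 64\right)^{2} = \left(-60\right)^{2} = 3600$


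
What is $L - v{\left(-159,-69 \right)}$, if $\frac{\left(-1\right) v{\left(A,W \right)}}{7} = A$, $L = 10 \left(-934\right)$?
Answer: $-10453$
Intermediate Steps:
$L = -9340$
$v{\left(A,W \right)} = - 7 A$
$L - v{\left(-159,-69 \right)} = -9340 - \left(-7\right) \left(-159\right) = -9340 - 1113 = -10453$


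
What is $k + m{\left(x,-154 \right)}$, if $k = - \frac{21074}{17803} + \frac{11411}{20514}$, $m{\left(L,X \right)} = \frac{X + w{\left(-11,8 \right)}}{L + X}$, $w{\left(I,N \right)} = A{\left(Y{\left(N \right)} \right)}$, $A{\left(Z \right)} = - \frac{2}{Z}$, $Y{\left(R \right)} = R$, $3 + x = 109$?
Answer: $\frac{30222653873}{11686743744} \approx 2.5861$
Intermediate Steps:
$x = 106$ ($x = -3 + 109 = 106$)
$w{\left(I,N \right)} = - \frac{2}{N}$
$m{\left(L,X \right)} = \frac{- \frac{1}{4} + X}{L + X}$ ($m{\left(L,X \right)} = \frac{X - \frac{2}{8}}{L + X} = \frac{X - \frac{1}{4}}{L + X} = \frac{- \frac{1}{4} + X}{L + X}$)
$k = - \frac{229162003}{365210742}$ ($k = \left(-21074\right) \frac{1}{17803} + 11411 \cdot \frac{1}{20514} = - \frac{21074}{17803} + \frac{11411}{20514} = - \frac{229162003}{365210742} \approx -0.62748$)
$k + m{\left(x,-154 \right)} = - \frac{229162003}{365210742} + \frac{- \frac{1}{4} - 154}{106 - 154} = - \frac{229162003}{365210742} + \frac{1}{-48} \left(- \frac{617}{4}\right) = - \frac{229162003}{365210742} - - \frac{617}{192} = - \frac{229162003}{365210742} + \frac{617}{192} = \frac{30222653873}{11686743744}$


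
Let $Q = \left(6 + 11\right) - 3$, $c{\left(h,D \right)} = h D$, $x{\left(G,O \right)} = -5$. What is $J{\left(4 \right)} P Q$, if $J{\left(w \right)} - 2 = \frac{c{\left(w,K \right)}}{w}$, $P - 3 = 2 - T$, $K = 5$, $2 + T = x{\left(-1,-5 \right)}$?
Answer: $1176$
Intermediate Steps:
$T = -7$ ($T = -2 - 5 = -7$)
$c{\left(h,D \right)} = D h$
$P = 12$ ($P = 3 + \left(2 - -7\right) = 3 + \left(2 + 7\right) = 3 + 9 = 12$)
$Q = 14$ ($Q = 17 - 3 = 14$)
$J{\left(w \right)} = 7$ ($J{\left(w \right)} = 2 + \frac{5 w}{w} = 2 + 5 = 7$)
$J{\left(4 \right)} P Q = 7 \cdot 12 \cdot 14 = 84 \cdot 14 = 1176$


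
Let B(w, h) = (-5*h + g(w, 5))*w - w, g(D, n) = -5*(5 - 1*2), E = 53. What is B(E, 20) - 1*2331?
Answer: -8479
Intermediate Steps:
g(D, n) = -15 (g(D, n) = -5*(5 - 2) = -5*3 = -15)
B(w, h) = -w + w*(-15 - 5*h) (B(w, h) = (-5*h - 15)*w - w = (-15 - 5*h)*w - w = w*(-15 - 5*h) - w = -w + w*(-15 - 5*h))
B(E, 20) - 1*2331 = -1*53*(16 + 5*20) - 1*2331 = -1*53*(16 + 100) - 2331 = -1*53*116 - 2331 = -6148 - 2331 = -8479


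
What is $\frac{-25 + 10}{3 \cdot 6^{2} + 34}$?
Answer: $- \frac{15}{142} \approx -0.10563$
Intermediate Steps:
$\frac{-25 + 10}{3 \cdot 6^{2} + 34} = - \frac{15}{3 \cdot 36 + 34} = - \frac{15}{108 + 34} = - \frac{15}{142}$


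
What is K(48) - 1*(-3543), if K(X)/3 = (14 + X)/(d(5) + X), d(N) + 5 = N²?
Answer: 120555/34 ≈ 3545.7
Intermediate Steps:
d(N) = -5 + N²
K(X) = 3*(14 + X)/(20 + X) (K(X) = 3*((14 + X)/((-5 + 5²) + X)) = 3*((14 + X)/((-5 + 25) + X)) = 3*((14 + X)/(20 + X)) = 3*(14 + X)/(20 + X))
K(48) - 1*(-3543) = 3*(14 + 48)/(20 + 48) - 1*(-3543) = 3*62/68 + 3543 = 3*(1/68)*62 + 3543 = 93/34 + 3543 = 120555/34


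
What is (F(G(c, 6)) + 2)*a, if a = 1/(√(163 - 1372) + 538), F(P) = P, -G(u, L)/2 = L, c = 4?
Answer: -5380/290653 + 10*I*√1209/290653 ≈ -0.01851 + 0.0011963*I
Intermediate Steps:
G(u, L) = -2*L
a = 1/(538 + I*√1209) (a = 1/(√(-1209) + 538) = 1/(I*√1209 + 538) = 1/(538 + I*√1209) ≈ 0.001851 - 0.00011963*I)
(F(G(c, 6)) + 2)*a = (-2*6 + 2)*(538/290653 - I*√1209/290653) = (-12 + 2)*(538/290653 - I*√1209/290653) = -10*(538/290653 - I*√1209/290653) = -5380/290653 + 10*I*√1209/290653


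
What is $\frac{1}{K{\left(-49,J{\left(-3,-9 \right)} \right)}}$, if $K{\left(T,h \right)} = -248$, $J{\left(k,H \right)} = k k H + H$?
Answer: $- \frac{1}{248} \approx -0.0040323$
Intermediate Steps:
$J{\left(k,H \right)} = H + H k^{2}$ ($J{\left(k,H \right)} = k^{2} H + H = H k^{2} + H = H + H k^{2}$)
$\frac{1}{K{\left(-49,J{\left(-3,-9 \right)} \right)}} = \frac{1}{-248} = - \frac{1}{248}$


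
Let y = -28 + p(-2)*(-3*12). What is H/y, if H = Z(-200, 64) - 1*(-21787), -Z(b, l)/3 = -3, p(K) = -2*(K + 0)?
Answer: -5449/43 ≈ -126.72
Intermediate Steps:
p(K) = -2*K
Z(b, l) = 9 (Z(b, l) = -3*(-3) = 9)
y = -172 (y = -28 + (-2*(-2))*(-3*12) = -28 + 4*(-36) = -28 - 144 = -172)
H = 21796 (H = 9 - 1*(-21787) = 9 + 21787 = 21796)
H/y = 21796/(-172) = 21796*(-1/172) = -5449/43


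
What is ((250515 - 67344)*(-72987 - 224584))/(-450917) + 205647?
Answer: 147236105940/450917 ≈ 3.2653e+5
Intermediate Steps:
((250515 - 67344)*(-72987 - 224584))/(-450917) + 205647 = (183171*(-297571))*(-1/450917) + 205647 = -54506377641*(-1/450917) + 205647 = 54506377641/450917 + 205647 = 147236105940/450917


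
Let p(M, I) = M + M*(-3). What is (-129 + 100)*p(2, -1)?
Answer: 116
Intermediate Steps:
p(M, I) = -2*M (p(M, I) = M - 3*M = -2*M)
(-129 + 100)*p(2, -1) = (-129 + 100)*(-2*2) = -29*(-4) = 116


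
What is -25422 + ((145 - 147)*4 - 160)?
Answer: -25590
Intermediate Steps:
-25422 + ((145 - 147)*4 - 160) = -25422 + (-2*4 - 160) = -25422 + (-8 - 160) = -25422 - 168 = -25590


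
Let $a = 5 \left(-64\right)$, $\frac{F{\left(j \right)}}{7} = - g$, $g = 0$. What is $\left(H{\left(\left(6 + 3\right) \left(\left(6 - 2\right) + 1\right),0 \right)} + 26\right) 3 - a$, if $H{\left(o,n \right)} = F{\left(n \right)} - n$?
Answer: $398$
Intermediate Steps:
$F{\left(j \right)} = 0$ ($F{\left(j \right)} = 7 \left(\left(-1\right) 0\right) = 7 \cdot 0 = 0$)
$a = -320$
$H{\left(o,n \right)} = - n$ ($H{\left(o,n \right)} = 0 - n = - n$)
$\left(H{\left(\left(6 + 3\right) \left(\left(6 - 2\right) + 1\right),0 \right)} + 26\right) 3 - a = \left(\left(-1\right) 0 + 26\right) 3 - -320 = \left(0 + 26\right) 3 + 320 = 26 \cdot 3 + 320 = 78 + 320 = 398$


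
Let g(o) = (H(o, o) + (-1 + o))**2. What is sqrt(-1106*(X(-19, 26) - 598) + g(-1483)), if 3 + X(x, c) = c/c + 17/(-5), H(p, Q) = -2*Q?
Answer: sqrt(71592110)/5 ≈ 1692.2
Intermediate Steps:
X(x, c) = -27/5 (X(x, c) = -3 + (c/c + 17/(-5)) = -3 + (1 + 17*(-1/5)) = -3 + (1 - 17/5) = -3 - 12/5 = -27/5)
g(o) = (-1 - o)**2 (g(o) = (-2*o + (-1 + o))**2 = (-1 - o)**2)
sqrt(-1106*(X(-19, 26) - 598) + g(-1483)) = sqrt(-1106*(-27/5 - 598) + (1 - 1483)**2) = sqrt(-1106*(-3017/5) + (-1482)**2) = sqrt(3336802/5 + 2196324) = sqrt(14318422/5) = sqrt(71592110)/5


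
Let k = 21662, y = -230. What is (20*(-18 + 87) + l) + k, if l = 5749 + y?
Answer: 28561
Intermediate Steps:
l = 5519 (l = 5749 - 230 = 5519)
(20*(-18 + 87) + l) + k = (20*(-18 + 87) + 5519) + 21662 = (20*69 + 5519) + 21662 = (1380 + 5519) + 21662 = 6899 + 21662 = 28561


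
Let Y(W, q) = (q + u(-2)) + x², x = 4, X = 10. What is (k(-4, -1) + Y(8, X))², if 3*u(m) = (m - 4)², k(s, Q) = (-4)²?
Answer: 2916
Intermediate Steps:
k(s, Q) = 16
u(m) = (-4 + m)²/3 (u(m) = (m - 4)²/3 = (-4 + m)²/3)
Y(W, q) = 28 + q (Y(W, q) = (q + (-4 - 2)²/3) + 4² = (q + (⅓)*(-6)²) + 16 = (q + (⅓)*36) + 16 = (q + 12) + 16 = (12 + q) + 16 = 28 + q)
(k(-4, -1) + Y(8, X))² = (16 + (28 + 10))² = (16 + 38)² = 54² = 2916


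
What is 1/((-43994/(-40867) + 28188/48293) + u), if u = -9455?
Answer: -1973590031/18657017181867 ≈ -0.00010578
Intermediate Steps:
1/((-43994/(-40867) + 28188/48293) + u) = 1/((-43994/(-40867) + 28188/48293) - 9455) = 1/((-43994*(-1/40867) + 28188*(1/48293)) - 9455) = 1/((43994/40867 + 28188/48293) - 9455) = 1/(3276561238/1973590031 - 9455) = 1/(-18657017181867/1973590031) = -1973590031/18657017181867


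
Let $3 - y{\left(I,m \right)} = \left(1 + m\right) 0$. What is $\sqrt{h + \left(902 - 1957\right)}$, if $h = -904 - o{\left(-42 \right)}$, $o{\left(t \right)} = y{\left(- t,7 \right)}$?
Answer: $3 i \sqrt{218} \approx 44.294 i$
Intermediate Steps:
$y{\left(I,m \right)} = 3$ ($y{\left(I,m \right)} = 3 - \left(1 + m\right) 0 = 3 - 0 = 3 + 0 = 3$)
$o{\left(t \right)} = 3$
$h = -907$ ($h = -904 - 3 = -907$)
$\sqrt{h + \left(902 - 1957\right)} = \sqrt{-907 + \left(902 - 1957\right)} = \sqrt{-907 - 1055} = \sqrt{-1962} = 3 i \sqrt{218}$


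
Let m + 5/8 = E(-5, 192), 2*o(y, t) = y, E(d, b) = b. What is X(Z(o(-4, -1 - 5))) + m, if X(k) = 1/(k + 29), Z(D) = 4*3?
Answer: 62779/328 ≈ 191.40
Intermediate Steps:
o(y, t) = y/2
Z(D) = 12
m = 1531/8 (m = -5/8 + 192 = 1531/8 ≈ 191.38)
X(k) = 1/(29 + k)
X(Z(o(-4, -1 - 5))) + m = 1/(29 + 12) + 1531/8 = 1/41 + 1531/8 = 62779/328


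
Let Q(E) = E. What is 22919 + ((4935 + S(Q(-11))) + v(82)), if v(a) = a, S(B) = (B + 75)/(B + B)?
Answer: 307264/11 ≈ 27933.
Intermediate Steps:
S(B) = (75 + B)/(2*B) (S(B) = (75 + B)/((2*B)) = (75 + B)*(1/(2*B)) = (75 + B)/(2*B))
22919 + ((4935 + S(Q(-11))) + v(82)) = 22919 + ((4935 + (½)*(75 - 11)/(-11)) + 82) = 22919 + ((4935 + (½)*(-1/11)*64) + 82) = 22919 + ((4935 - 32/11) + 82) = 22919 + (54253/11 + 82) = 22919 + 55155/11 = 307264/11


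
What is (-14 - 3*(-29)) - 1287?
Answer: -1214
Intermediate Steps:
(-14 - 3*(-29)) - 1287 = (-14 + 87) - 1287 = 73 - 1287 = -1214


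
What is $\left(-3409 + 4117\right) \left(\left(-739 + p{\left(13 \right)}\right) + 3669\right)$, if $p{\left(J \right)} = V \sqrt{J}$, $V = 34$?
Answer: $2074440 + 24072 \sqrt{13} \approx 2.1612 \cdot 10^{6}$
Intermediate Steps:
$p{\left(J \right)} = 34 \sqrt{J}$
$\left(-3409 + 4117\right) \left(\left(-739 + p{\left(13 \right)}\right) + 3669\right) = \left(-3409 + 4117\right) \left(\left(-739 + 34 \sqrt{13}\right) + 3669\right) = 708 \left(2930 + 34 \sqrt{13}\right) = 2074440 + 24072 \sqrt{13}$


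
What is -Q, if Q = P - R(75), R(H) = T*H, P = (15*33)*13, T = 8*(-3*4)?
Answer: -13635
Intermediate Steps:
T = -96 (T = 8*(-12) = -96)
P = 6435 (P = 495*13 = 6435)
R(H) = -96*H
Q = 13635 (Q = 6435 - (-96)*75 = 6435 - 1*(-7200) = 6435 + 7200 = 13635)
-Q = -1*13635 = -13635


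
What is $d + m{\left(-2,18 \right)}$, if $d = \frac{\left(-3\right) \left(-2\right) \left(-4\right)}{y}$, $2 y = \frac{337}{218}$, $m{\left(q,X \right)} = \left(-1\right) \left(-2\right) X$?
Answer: $\frac{1668}{337} \approx 4.9496$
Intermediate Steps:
$m{\left(q,X \right)} = 2 X$
$y = \frac{337}{436}$ ($y = \frac{337 \cdot \frac{1}{218}}{2} = \frac{1}{2} \cdot \frac{337}{218} = \frac{337}{436} \approx 0.77294$)
$d = - \frac{10464}{337}$ ($d = \frac{\left(-3\right) \left(-2\right) \left(-4\right)}{\frac{337}{436}} = 6 \left(-4\right) \frac{436}{337} = \left(-24\right) \frac{436}{337} = - \frac{10464}{337} \approx -31.05$)
$d + m{\left(-2,18 \right)} = - \frac{10464}{337} + 2 \cdot 18 = - \frac{10464}{337} + 36 = \frac{1668}{337}$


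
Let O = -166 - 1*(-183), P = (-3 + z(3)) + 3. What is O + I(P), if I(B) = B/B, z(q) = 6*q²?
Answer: 18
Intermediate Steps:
P = 54 (P = (-3 + 6*3²) + 3 = (-3 + 6*9) + 3 = (-3 + 54) + 3 = 51 + 3 = 54)
I(B) = 1
O = 17 (O = -166 + 183 = 17)
O + I(P) = 17 + 1 = 18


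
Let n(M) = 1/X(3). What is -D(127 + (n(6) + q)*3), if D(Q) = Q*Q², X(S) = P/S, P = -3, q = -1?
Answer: -1771561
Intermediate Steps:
X(S) = -3/S
n(M) = -1 (n(M) = 1/(-3/3) = 1/(-3*⅓) = 1/(-1) = 1*(-1) = -1)
D(Q) = Q³
-D(127 + (n(6) + q)*3) = -(127 + (-1 - 1)*3)³ = -(127 - 2*3)³ = -(127 - 6)³ = -1*121³ = -1*1771561 = -1771561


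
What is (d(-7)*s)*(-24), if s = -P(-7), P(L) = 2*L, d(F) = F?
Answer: 2352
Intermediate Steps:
s = 14 (s = -2*(-7) = -1*(-14) = 14)
(d(-7)*s)*(-24) = -7*14*(-24) = -98*(-24) = 2352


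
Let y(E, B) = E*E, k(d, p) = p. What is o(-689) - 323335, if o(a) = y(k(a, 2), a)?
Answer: -323331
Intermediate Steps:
y(E, B) = E²
o(a) = 4 (o(a) = 2² = 4)
o(-689) - 323335 = 4 - 323335 = -323331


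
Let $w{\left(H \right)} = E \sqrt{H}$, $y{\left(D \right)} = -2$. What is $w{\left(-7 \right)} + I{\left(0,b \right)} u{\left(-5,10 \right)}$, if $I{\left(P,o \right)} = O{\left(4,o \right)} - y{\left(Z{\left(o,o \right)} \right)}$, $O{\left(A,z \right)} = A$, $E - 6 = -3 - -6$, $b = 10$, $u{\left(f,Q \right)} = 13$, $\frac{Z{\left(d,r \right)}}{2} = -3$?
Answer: $78 + 9 i \sqrt{7} \approx 78.0 + 23.812 i$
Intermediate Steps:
$Z{\left(d,r \right)} = -6$ ($Z{\left(d,r \right)} = 2 \left(-3\right) = -6$)
$E = 9$ ($E = 6 - -3 = 6 + \left(-3 + 6\right) = 6 + 3 = 9$)
$I{\left(P,o \right)} = 6$ ($I{\left(P,o \right)} = 4 - -2 = 4 + 2 = 6$)
$w{\left(H \right)} = 9 \sqrt{H}$
$w{\left(-7 \right)} + I{\left(0,b \right)} u{\left(-5,10 \right)} = 9 \sqrt{-7} + 6 \cdot 13 = 9 i \sqrt{7} + 78 = 78 + 9 i \sqrt{7}$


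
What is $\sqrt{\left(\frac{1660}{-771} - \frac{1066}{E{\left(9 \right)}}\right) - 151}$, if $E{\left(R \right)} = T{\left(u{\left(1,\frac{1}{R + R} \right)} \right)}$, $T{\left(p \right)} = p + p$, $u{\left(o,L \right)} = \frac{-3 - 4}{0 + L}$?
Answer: $\frac{i \sqrt{17351070758}}{10794} \approx 12.203 i$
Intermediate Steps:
$u{\left(o,L \right)} = - \frac{7}{L}$
$T{\left(p \right)} = 2 p$
$E{\left(R \right)} = - 28 R$ ($E{\left(R \right)} = 2 \left(- \frac{7}{\frac{1}{R + R}}\right) = 2 \left(- \frac{7}{\frac{1}{2 R}}\right) = 2 \left(- \frac{7}{\frac{1}{2} \frac{1}{R}}\right) = 2 \left(- 7 \cdot 2 R\right) = 2 \left(- 14 R\right) = - 28 R$)
$\sqrt{\left(\frac{1660}{-771} - \frac{1066}{E{\left(9 \right)}}\right) - 151} = \sqrt{\left(\frac{1660}{-771} - \frac{1066}{\left(-28\right) 9}\right) - 151} = \sqrt{\left(1660 \left(- \frac{1}{771}\right) - \frac{1066}{-252}\right) - 151} = \sqrt{\left(- \frac{1660}{771} - - \frac{533}{126}\right) - 151} = \sqrt{\left(- \frac{1660}{771} + \frac{533}{126}\right) - 151} = \sqrt{\frac{67261}{32382} - 151} = \sqrt{- \frac{4822421}{32382}} = \frac{i \sqrt{17351070758}}{10794}$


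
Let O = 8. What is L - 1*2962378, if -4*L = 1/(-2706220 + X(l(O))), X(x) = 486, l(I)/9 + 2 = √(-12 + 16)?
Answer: -32061627501807/10822936 ≈ -2.9624e+6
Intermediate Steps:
l(I) = 0 (l(I) = -18 + 9*√(-12 + 16) = -18 + 9*√4 = -18 + 9*2 = -18 + 18 = 0)
L = 1/10822936 (L = -1/(4*(-2706220 + 486)) = -¼/(-2705734) = -¼*(-1/2705734) = 1/10822936 ≈ 9.2396e-8)
L - 1*2962378 = 1/10822936 - 1*2962378 = 1/10822936 - 2962378 = -32061627501807/10822936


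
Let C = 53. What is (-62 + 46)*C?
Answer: -848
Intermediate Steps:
(-62 + 46)*C = (-62 + 46)*53 = -16*53 = -848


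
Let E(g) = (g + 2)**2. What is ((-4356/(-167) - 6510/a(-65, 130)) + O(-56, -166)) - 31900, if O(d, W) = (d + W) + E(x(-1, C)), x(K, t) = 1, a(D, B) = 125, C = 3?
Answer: -134180309/4175 ≈ -32139.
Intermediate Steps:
E(g) = (2 + g)**2
O(d, W) = 9 + W + d (O(d, W) = (d + W) + (2 + 1)**2 = (W + d) + 3**2 = (W + d) + 9 = 9 + W + d)
((-4356/(-167) - 6510/a(-65, 130)) + O(-56, -166)) - 31900 = ((-4356/(-167) - 6510/125) + (9 - 166 - 56)) - 31900 = ((-4356*(-1/167) - 6510*1/125) - 213) - 31900 = ((4356/167 - 1302/25) - 213) - 31900 = (-108534/4175 - 213) - 31900 = -997809/4175 - 31900 = -134180309/4175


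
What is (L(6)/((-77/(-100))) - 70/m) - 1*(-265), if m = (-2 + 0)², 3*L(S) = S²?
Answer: 40515/154 ≈ 263.08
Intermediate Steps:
L(S) = S²/3
m = 4 (m = (-2)² = 4)
(L(6)/((-77/(-100))) - 70/m) - 1*(-265) = (((⅓)*6²)/((-77/(-100))) - 70/4) - 1*(-265) = (((⅓)*36)/((-77*(-1/100))) - 70*¼) + 265 = (12/(77/100) - 35/2) + 265 = (12*(100/77) - 35/2) + 265 = (1200/77 - 35/2) + 265 = -295/154 + 265 = 40515/154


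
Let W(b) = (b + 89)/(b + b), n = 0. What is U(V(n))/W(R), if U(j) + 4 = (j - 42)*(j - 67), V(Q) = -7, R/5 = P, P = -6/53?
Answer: -217320/4687 ≈ -46.367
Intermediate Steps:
P = -6/53 (P = -6*1/53 = -6/53 ≈ -0.11321)
R = -30/53 (R = 5*(-6/53) = -30/53 ≈ -0.56604)
U(j) = -4 + (-67 + j)*(-42 + j) (U(j) = -4 + (j - 42)*(j - 67) = -4 + (-42 + j)*(-67 + j) = -4 + (-67 + j)*(-42 + j))
W(b) = (89 + b)/(2*b) (W(b) = (89 + b)/((2*b)) = (89 + b)*(1/(2*b)) = (89 + b)/(2*b))
U(V(n))/W(R) = (2810 + (-7)**2 - 109*(-7))/(((89 - 30/53)/(2*(-30/53)))) = (2810 + 49 + 763)/(((1/2)*(-53/30)*(4687/53))) = 3622/(-4687/60) = 3622*(-60/4687) = -217320/4687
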